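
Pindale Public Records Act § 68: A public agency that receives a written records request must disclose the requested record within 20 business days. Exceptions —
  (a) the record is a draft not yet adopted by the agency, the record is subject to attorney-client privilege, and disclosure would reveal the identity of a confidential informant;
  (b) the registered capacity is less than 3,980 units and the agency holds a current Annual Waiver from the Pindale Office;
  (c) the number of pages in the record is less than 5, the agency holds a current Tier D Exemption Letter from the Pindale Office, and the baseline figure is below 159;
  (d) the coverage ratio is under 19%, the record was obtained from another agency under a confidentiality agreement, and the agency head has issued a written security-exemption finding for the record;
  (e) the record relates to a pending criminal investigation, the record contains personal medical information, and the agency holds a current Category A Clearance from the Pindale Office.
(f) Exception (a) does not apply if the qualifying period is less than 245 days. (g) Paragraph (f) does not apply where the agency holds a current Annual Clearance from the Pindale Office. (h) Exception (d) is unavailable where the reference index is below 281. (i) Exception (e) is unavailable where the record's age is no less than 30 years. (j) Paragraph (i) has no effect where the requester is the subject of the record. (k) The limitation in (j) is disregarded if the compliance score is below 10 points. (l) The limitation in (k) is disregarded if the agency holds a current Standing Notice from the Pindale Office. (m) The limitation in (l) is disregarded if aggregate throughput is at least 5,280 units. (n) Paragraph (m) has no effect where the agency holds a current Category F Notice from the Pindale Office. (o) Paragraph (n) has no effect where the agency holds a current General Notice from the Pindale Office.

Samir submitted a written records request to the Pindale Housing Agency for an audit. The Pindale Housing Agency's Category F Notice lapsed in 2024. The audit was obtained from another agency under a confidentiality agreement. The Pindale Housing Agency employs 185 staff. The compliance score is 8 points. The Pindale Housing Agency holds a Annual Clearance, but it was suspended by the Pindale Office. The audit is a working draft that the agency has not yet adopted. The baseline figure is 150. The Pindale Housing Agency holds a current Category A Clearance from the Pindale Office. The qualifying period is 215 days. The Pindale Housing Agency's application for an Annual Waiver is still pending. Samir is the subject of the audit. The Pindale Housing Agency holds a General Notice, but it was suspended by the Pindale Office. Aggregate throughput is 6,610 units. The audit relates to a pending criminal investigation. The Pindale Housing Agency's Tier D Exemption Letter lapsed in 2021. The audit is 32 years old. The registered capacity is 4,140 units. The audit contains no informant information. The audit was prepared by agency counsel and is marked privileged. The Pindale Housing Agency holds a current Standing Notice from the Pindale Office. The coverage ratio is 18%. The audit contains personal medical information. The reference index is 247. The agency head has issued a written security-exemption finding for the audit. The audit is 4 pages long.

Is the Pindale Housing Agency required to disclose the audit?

Exception (a) requires that disclosure would reveal the identity of a confidential informant; but the audit contains no informant information, so (a) is unavailable.
Exception (b) requires that the registered capacity is less than 3,980 units; but the registered capacity is 4,140 units, not less than 3,980 units, so (b) is unavailable.
Exception (c) does not apply: the Tier D Exemption Letter is not current.
Exception (d)'s conditions are all satisfied: the coverage ratio is 18%, under the 19% limit; the audit was obtained under a confidentiality agreement; a written security-exemption finding has been issued. Turning to paragraph (h): (h) operates against (d): the reference index is 247, below the 281 limit. (d) is therefore removed.
Exception (e) is satisfied on its face — the audit relates to a pending investigation; the audit contains personal medical information; a current Category A Clearance is held. But: (i) is triggered — the record's age is 32 years, meeting the 30 years threshold. (j) applies (Samir is the subject of the audit), but is overridden by (k): (k) operates against (j): the compliance score is 8 points, below the 10 points limit. (l) applies (a current Standing Notice is held), but yields to (m): (m) operates — aggregate throughput is 6,610 units, meeting the 5,280 units threshold. (n) is inapplicable (no current Category F Notice is held), so (m) stands. Exception (e) does not apply.
No exception displaces § 68.

Yes — the Pindale Housing Agency must disclose the audit.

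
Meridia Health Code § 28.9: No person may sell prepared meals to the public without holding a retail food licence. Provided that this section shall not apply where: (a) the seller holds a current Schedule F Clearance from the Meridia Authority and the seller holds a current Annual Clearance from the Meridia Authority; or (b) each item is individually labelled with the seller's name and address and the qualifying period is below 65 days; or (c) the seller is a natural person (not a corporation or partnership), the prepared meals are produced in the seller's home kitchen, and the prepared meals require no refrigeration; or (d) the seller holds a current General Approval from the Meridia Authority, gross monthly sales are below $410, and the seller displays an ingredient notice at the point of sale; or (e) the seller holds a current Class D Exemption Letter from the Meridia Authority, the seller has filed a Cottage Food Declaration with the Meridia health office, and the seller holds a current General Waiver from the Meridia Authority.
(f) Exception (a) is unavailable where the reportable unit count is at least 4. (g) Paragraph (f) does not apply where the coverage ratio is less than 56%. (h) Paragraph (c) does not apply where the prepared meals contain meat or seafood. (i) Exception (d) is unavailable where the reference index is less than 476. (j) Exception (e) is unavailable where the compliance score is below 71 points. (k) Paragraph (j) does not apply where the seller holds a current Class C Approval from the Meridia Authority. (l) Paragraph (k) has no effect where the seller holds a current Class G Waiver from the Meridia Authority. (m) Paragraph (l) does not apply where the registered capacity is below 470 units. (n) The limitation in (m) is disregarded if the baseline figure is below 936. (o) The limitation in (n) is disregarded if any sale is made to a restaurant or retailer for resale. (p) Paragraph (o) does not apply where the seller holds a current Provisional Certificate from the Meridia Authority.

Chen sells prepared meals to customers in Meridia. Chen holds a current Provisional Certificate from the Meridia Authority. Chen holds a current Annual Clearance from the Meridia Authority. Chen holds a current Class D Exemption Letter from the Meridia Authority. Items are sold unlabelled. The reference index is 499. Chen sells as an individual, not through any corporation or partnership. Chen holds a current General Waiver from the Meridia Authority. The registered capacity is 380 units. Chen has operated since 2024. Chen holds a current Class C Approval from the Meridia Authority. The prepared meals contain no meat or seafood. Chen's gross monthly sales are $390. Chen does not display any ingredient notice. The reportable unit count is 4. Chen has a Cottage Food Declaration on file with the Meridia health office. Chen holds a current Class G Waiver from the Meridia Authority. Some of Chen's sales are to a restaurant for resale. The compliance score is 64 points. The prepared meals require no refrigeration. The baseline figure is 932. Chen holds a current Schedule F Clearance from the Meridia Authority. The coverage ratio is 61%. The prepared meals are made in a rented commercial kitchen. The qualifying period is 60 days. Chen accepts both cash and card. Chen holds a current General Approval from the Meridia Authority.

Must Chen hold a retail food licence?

Exception (a): a current Schedule F Clearance is held; a current Annual Clearance is held — every condition holds. But applying paragraphs (f)–(g): (f) operates — the reportable unit count is 4, meeting the 4 threshold. (g) is inapplicable (the coverage ratio is 61%, not less than 56%), so (f) stands. (a) is therefore removed.
Exception (b) requires that each item is individually labelled with the seller's name and address; but items are sold unlabelled, so (b) is unavailable.
Exception (c) fails — the prepared meals are made in a commercial kitchen, not a home kitchen.
Exception (d) does not apply: no ingredient notice is displayed.
Exception (e): a current Class D Exemption Letter is held; a Cottage Food Declaration is on file; a current General Waiver is held — every condition holds. But applying paragraphs (j)–(p): (j) applies — the compliance score is 64 points, below the 71 points limit. (k) would limit (j) — a current Class C Approval is held — but (l) sets (k) aside: (l) operates — a current Class G Waiver is held. (m) is triggered (the registered capacity is 380 units, below the 470 units limit), but is itself disapplied by (n): (n) applies — the baseline figure is 932, below the 936 limit. (o) would limit (n) — some sales are to a restaurant for resale — but (p) sets (o) aside: (p) operates — a current Provisional Certificate is held. Exception (e) does not apply.
No exception is made out. Chen falls within the general rule.

Yes — Chen must hold a retail food licence.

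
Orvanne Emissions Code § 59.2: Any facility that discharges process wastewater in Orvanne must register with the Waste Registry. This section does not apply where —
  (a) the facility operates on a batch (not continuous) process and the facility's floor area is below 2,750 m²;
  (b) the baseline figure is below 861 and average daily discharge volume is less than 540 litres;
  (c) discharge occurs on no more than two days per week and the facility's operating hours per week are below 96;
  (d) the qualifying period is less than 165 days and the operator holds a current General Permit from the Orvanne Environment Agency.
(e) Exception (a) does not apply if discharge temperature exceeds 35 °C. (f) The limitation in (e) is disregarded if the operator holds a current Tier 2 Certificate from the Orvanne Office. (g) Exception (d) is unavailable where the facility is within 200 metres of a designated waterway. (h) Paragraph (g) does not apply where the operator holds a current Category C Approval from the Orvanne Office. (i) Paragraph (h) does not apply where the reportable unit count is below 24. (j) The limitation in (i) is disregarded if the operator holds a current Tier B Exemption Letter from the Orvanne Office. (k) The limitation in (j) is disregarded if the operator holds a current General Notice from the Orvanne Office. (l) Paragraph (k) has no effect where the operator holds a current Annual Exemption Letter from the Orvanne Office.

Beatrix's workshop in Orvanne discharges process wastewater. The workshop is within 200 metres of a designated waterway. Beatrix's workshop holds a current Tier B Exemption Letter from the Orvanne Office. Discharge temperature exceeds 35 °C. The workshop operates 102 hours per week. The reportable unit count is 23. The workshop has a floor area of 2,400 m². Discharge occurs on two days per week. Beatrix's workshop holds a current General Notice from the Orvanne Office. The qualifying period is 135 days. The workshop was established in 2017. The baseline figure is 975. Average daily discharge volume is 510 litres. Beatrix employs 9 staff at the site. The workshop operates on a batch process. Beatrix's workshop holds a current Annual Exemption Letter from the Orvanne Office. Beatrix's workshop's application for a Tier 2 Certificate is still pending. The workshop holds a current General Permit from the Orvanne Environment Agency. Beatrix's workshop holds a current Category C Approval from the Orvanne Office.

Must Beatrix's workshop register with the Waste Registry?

No — exception (d) applies; Beatrix's workshop is not required to register with the Waste Registry.

Exception (a): the facility operates on a batch process; the facility's floor area is 2,400 m², below the 2,750 m² limit — every condition holds. But applying paragraphs (e)–(f): (e) is engaged — discharge temperature exceeds 35 °C. (f), which would lift (e), is not engaged — no current Tier 2 Certificate is held. (a) is therefore removed.
Exception (b) fails — the baseline figure is 975, not below 861.
Exception (c) fails — the facility's operating hours per week are 102, not below 96.
Exception (d) is satisfied on its face — the qualifying period is 135 days, less than the 165 days limit; a current General Permit is held. Applying paragraphs (g)–(l): (g) would limit (d) — the workshop is within 200 m of a designated waterway — but (h) sets (g) aside: (h) applies — a current Category C Approval is held. (i) would limit (h) — the reportable unit count is 23, below the 24 limit — but (j) sets (i) aside: (j) operates — a current Tier B Exemption Letter is held. (k) would limit (j) — a current General Notice is held — but (l) sets (k) aside: (l) operates against (k): a current Annual Exemption Letter is held. So (d) applies.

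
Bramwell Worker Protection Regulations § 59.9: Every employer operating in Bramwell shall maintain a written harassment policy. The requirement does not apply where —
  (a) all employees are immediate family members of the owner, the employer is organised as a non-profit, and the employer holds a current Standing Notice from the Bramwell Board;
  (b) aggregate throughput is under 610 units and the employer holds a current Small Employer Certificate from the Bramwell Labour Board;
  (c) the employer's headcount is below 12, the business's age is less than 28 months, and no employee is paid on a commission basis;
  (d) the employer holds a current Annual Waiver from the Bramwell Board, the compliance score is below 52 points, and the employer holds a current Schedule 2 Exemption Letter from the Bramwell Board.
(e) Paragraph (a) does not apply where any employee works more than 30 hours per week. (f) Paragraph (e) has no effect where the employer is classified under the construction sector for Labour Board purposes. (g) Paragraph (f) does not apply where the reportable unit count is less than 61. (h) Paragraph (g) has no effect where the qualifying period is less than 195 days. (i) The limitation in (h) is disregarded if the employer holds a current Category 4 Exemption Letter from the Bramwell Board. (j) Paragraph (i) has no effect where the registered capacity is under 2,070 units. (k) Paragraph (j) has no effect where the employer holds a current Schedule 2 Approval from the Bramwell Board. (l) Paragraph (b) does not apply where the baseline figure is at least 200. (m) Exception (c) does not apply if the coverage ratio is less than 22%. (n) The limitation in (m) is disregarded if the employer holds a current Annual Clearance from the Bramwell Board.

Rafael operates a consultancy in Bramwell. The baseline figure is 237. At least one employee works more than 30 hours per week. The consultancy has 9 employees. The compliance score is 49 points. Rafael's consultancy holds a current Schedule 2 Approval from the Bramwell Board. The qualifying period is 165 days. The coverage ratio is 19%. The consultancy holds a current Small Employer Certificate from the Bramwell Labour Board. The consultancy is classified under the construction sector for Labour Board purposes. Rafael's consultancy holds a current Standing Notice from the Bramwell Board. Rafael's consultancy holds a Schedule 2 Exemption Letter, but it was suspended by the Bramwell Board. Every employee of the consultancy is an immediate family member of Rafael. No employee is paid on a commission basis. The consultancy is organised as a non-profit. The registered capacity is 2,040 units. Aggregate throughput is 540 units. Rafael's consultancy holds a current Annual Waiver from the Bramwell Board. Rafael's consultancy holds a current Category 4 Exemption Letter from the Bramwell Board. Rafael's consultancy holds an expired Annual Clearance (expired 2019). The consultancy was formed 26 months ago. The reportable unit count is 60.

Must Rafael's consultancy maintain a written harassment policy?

All of (a)'s requirements are met (every employee is an immediate family member; the employer is a non-profit; a current Standing Notice is held). But: (e) operates — at least one employee exceeds 30 hours/week. (f) would limit (e) — the consultancy is classified under the construction sector — but (g) sets (f) aside: (g) is triggered — the reportable unit count is 60, less than the 61 limit. (h) would limit (g) — the qualifying period is 165 days, less than the 195 days limit — but (i) sets (h) aside: (i) applies — a current Category 4 Exemption Letter is held. (j) would limit (i) — the registered capacity is 2,040 units, under the 2,070 units limit — but (k) sets (j) aside: (k) operates against (j): a current Schedule 2 Approval is held. (a) is therefore removed.
Exception (b)'s conditions are all satisfied: aggregate throughput is 540 units, under the 610 units limit; a current Small Employer Certificate is held. But: (l) operates — the baseline figure is 237, meeting the 200 threshold. So (b) is unavailable.
Exception (c)'s conditions are all satisfied: the employer's headcount is 9, below the 12 limit; the business's age is 26 months, less than the 28 months limit; no employee is paid on commission. But: (m) is engaged — the coverage ratio is 19%, less than the 22% limit. (n), which would lift (m), is inapplicable — there is no Annual Clearance in force. Exception (c) does not apply.
Exception (d) does not apply: there is no Schedule 2 Exemption Letter in force.
No exception is made out. Rafael's consultancy falls within the general rule.

Yes — Rafael's consultancy must maintain a written harassment policy.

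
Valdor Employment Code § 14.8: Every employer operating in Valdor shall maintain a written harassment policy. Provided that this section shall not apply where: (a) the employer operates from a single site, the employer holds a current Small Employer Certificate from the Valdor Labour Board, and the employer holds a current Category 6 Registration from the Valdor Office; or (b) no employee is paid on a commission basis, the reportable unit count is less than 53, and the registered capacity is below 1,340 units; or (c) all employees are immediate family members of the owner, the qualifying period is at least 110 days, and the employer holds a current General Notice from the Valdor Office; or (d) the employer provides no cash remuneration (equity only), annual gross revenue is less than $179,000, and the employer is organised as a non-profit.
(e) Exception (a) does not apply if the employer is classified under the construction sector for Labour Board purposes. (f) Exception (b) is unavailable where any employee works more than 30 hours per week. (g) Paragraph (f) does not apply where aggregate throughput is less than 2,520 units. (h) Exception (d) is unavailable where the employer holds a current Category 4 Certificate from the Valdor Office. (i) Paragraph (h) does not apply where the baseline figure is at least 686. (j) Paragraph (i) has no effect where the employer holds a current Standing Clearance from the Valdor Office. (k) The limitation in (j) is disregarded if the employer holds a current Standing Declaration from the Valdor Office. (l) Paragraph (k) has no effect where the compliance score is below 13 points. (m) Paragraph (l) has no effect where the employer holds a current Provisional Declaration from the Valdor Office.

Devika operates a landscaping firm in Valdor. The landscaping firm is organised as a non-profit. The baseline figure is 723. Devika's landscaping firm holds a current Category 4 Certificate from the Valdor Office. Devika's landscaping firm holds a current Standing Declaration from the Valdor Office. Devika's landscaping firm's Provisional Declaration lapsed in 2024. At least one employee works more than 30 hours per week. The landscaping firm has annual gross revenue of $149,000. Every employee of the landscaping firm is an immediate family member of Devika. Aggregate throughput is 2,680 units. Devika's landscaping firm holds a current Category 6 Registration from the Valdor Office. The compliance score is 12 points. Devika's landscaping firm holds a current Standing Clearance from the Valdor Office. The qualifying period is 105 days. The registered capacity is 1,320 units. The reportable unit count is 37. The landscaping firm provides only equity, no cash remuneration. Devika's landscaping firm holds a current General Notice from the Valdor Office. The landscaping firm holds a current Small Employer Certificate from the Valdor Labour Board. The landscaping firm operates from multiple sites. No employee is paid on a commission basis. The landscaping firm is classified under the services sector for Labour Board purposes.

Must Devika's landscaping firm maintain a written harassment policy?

Exception (a) requires that the employer operates from a single site; but the employer operates from multiple sites, so (a) is unavailable.
Exception (b)'s conditions are all satisfied: no employee is paid on commission; the reportable unit count is 37, less than the 53 limit; the registered capacity is 1,320 units, below the 1,340 units limit. However, paragraphs (f)–(g) must be considered: (f) applies — at least one employee exceeds 30 hours/week. (g) is not triggered (aggregate throughput is 2,680 units, not less than 2,520 units), so (f) stands. Exception (b) does not apply.
Exception (c) fails — the qualifying period is 105 days, short of 110 days.
Exception (d)'s conditions are all satisfied: remuneration is equity-only; annual gross revenue is $149,000, less than the $179,000 limit; the employer is a non-profit. But: (h) is engaged — a current Category 4 Certificate is held. (i) is engaged (the baseline figure is 723, meeting the 686 threshold), but is overridden by (j): (j) operates against (i): a current Standing Clearance is held. (k) would limit (j) — a current Standing Declaration is held — but (l) sets (k) aside: (l) operates against (k): the compliance score is 12 points, below the 13 points limit. (m), which would lift (l), is not triggered — the Provisional Declaration is not current. (d) is therefore removed.
None of the exceptions is available; § 14.8 applies in full.

Yes — Devika's landscaping firm must maintain a written harassment policy.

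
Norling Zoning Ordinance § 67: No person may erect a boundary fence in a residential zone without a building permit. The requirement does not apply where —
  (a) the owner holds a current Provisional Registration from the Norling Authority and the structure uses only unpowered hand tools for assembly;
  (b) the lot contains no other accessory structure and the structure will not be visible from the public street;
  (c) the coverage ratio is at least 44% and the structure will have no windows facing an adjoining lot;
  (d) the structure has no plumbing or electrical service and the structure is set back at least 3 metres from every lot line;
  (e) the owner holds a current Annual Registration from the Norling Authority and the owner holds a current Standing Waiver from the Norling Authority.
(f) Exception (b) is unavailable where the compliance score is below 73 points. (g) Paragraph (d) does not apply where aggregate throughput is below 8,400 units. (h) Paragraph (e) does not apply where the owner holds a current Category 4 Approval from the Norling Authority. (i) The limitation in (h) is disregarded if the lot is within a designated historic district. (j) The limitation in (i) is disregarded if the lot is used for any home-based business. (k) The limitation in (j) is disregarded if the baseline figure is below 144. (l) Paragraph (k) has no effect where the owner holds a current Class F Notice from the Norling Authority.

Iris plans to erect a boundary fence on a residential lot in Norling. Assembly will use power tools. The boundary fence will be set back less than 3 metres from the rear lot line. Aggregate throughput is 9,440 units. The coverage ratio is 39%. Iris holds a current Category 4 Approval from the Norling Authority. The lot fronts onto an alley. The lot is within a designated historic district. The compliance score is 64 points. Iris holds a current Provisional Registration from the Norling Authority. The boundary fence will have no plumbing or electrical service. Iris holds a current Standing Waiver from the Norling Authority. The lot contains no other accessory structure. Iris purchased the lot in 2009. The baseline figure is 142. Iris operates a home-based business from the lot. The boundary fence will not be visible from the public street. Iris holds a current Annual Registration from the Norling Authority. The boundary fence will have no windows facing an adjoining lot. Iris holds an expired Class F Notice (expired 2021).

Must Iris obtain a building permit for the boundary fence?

No — exception (e) applies; Iris does not need a building permit.

Exception (a) does not apply: assembly uses power tools.
Exception (b) is satisfied on its face — the lot has no other accessory structure; the structure will not be visible from the street. Turning to paragraph (f): (f) operates against (b): the compliance score is 64 points, below the 73 points limit. Exception (b) does not apply.
Exception (c) fails — the coverage ratio is 39%, short of 44%.
Exception (d) requires that the structure is set back at least 3 metres from every lot line; but the rear setback is under 3 m, so (d) is unavailable.
All of (e)'s requirements are met (a current Annual Registration is held; a current Standing Waiver is held). As to paragraphs (h)–(l): (h) is engaged (a current Category 4 Approval is held), but is overridden by (i): (i) operates against (h): the lot is in a historic district. (j) is triggered (a home-based business operates on the lot), but is set aside by (k): (k) applies — the baseline figure is 142, below the 144 limit. (l) is not triggered (there is no Class F Notice in force), so (k) stands. So (e) applies.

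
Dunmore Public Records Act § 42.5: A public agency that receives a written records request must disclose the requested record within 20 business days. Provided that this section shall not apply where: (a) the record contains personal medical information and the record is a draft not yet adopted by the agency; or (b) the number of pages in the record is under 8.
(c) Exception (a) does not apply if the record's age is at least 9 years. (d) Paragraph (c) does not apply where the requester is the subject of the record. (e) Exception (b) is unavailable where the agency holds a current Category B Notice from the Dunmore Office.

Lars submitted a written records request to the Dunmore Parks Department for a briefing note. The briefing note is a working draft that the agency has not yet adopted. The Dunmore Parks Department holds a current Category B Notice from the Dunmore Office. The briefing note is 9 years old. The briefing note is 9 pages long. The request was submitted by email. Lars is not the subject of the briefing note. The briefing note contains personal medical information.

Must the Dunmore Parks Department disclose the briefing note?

Exception (a)'s conditions are all satisfied: the briefing note contains personal medical information; the briefing note is an unadopted draft. Turning to paragraphs (c)–(d): (c) is engaged — the record's age is 9 years, meeting the 9 years threshold. (d), which would lift (c), does not operate here — Lars is not the subject of the briefing note. Exception (a) does not apply.
Exception (b) does not apply: the number of pages in the record is 9, not under 8.
No exception applies. The general rule governs.

Yes — the Dunmore Parks Department must disclose the briefing note.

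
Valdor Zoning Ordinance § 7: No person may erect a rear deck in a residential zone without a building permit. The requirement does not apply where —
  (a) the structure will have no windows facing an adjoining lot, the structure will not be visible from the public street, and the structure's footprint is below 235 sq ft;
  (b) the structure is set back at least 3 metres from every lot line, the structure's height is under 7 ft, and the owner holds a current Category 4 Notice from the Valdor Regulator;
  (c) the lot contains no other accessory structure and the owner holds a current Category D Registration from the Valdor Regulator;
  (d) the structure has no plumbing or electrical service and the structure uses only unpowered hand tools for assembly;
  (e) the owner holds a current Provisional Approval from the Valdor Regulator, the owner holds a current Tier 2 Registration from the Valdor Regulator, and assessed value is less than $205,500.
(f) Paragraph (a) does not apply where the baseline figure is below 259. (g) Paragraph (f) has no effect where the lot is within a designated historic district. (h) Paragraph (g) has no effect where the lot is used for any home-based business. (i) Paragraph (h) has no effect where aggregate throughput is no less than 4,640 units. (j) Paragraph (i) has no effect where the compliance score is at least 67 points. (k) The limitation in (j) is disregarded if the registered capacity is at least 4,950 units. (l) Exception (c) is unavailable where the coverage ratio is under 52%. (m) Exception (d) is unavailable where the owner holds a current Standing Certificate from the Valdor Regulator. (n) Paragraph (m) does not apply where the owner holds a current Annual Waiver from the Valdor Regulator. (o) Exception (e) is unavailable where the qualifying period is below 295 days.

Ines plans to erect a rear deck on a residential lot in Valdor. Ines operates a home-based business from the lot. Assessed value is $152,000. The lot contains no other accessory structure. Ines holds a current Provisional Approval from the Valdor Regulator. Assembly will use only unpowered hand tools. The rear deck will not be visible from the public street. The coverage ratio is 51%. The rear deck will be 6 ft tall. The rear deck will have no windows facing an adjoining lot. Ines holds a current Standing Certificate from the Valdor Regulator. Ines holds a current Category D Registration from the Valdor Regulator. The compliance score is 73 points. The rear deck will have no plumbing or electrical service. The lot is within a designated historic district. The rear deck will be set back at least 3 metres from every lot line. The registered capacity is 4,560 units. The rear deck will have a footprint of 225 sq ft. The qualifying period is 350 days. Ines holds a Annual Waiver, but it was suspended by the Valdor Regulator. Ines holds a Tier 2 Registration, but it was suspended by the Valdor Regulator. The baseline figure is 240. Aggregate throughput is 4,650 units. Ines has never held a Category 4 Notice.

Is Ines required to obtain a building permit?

Yes — Ines must obtain a building permit.

Exception (a): no windows face an adjoining lot; the structure will not be visible from the street; the structure's footprint is 225 sq ft, below the 235 sq ft limit — every condition holds. But applying paragraphs (f)–(k): (f) operates — the baseline figure is 240, below the 259 limit. (g) would limit (f) — the lot is in a historic district — but (h) sets (g) aside: (h) operates against (g): a home-based business operates on the lot. (i) would limit (h) — aggregate throughput is 4,650 units, meeting the 4,640 units threshold — but (j) sets (i) aside: (j) is triggered — the compliance score is 73 points, meeting the 67 points threshold. (k), which would lift (j), is not triggered — the registered capacity is 4,560 units, short of 4,950 units. Exception (a) does not apply.
Exception (b) requires that the owner holds a current Category 4 Notice from the Valdor Regulator; but the Category 4 Notice is not current, so (b) is unavailable.
Exception (c) is satisfied on its face — the lot has no other accessory structure; a current Category D Registration is held. But applying paragraph (l): (l) operates against (c): the coverage ratio is 51%, under the 52% limit. So (c) is unavailable.
Exception (d)'s conditions are all satisfied: there is no plumbing or electrical service; assembly uses only hand tools. However, paragraphs (m)–(n) must be considered: (m) operates against (d): a current Standing Certificate is held. (n) is inapplicable (there is no Annual Waiver in force), so (m) stands. Exception (d) does not apply.
Exception (e) does not apply: no current Tier 2 Registration is held.
No exception is made out. Ines falls within the general rule.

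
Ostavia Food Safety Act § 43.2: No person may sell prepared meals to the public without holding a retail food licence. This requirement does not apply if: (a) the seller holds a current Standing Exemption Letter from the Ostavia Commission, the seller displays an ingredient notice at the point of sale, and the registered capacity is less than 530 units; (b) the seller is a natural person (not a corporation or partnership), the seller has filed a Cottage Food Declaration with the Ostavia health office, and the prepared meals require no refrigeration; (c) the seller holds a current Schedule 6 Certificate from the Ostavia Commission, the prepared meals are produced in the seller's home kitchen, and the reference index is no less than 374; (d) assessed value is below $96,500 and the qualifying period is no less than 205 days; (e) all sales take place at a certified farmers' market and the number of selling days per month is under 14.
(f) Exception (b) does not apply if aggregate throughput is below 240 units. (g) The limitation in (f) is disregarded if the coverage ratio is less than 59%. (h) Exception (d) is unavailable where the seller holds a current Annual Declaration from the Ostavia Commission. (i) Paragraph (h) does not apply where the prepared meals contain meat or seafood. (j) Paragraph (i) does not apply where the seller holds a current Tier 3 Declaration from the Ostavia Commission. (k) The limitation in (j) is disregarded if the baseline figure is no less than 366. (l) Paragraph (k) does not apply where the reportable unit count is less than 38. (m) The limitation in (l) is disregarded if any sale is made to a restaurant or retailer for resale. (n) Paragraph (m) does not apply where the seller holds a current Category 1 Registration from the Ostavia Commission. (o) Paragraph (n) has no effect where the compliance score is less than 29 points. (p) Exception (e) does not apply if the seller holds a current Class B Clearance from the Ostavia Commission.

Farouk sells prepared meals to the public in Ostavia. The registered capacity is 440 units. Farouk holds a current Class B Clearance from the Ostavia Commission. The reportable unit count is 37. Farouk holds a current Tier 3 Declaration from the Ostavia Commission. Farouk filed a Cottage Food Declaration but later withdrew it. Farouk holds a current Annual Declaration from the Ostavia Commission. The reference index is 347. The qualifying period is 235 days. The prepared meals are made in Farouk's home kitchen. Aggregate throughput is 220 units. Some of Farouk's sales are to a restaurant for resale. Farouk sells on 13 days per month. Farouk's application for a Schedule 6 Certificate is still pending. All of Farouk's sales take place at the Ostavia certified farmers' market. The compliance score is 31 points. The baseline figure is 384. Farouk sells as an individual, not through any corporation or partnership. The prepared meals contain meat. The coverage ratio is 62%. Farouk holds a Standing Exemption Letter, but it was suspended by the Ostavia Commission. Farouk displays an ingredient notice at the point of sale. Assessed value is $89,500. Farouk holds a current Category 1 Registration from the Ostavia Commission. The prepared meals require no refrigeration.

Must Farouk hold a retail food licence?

Yes — Farouk must hold a retail food licence.

Exception (a) does not apply: the Standing Exemption Letter is not current.
Exception (b) requires that the seller has filed a Cottage Food Declaration with the Ostavia health office; but the Cottage Food Declaration was withdrawn, so (b) is unavailable.
Exception (c) does not apply: the Schedule 6 Certificate is not current.
All of (d)'s requirements are met (assessed value is $89,500, below the $96,500 limit; the qualifying period is 235 days, meeting the 205 days threshold). However, paragraphs (h)–(o) must be considered: (h) operates — a current Annual Declaration is held. (i) would limit (h) — the prepared meals contain meat — but (j) sets (i) aside: (j) operates against (i): a current Tier 3 Declaration is held. (k) would limit (j) — the baseline figure is 384, meeting the 366 threshold — but (l) sets (k) aside: (l) is triggered — the reportable unit count is 37, less than the 38 limit. (m) would limit (l) — some sales are to a restaurant for resale — but (n) sets (m) aside: (n) applies — a current Category 1 Registration is held. (o) is not triggered (the compliance score is 31 points, not less than 29 points), so (n) stands. Exception (d) does not apply.
All of (e)'s requirements are met (all sales are at a certified farmers' market; the number of selling days per month is 13, under the 14 limit). But applying paragraph (p): (p) operates — a current Class B Clearance is held. (e) is therefore removed.
No exception is made out. Farouk falls within the general rule.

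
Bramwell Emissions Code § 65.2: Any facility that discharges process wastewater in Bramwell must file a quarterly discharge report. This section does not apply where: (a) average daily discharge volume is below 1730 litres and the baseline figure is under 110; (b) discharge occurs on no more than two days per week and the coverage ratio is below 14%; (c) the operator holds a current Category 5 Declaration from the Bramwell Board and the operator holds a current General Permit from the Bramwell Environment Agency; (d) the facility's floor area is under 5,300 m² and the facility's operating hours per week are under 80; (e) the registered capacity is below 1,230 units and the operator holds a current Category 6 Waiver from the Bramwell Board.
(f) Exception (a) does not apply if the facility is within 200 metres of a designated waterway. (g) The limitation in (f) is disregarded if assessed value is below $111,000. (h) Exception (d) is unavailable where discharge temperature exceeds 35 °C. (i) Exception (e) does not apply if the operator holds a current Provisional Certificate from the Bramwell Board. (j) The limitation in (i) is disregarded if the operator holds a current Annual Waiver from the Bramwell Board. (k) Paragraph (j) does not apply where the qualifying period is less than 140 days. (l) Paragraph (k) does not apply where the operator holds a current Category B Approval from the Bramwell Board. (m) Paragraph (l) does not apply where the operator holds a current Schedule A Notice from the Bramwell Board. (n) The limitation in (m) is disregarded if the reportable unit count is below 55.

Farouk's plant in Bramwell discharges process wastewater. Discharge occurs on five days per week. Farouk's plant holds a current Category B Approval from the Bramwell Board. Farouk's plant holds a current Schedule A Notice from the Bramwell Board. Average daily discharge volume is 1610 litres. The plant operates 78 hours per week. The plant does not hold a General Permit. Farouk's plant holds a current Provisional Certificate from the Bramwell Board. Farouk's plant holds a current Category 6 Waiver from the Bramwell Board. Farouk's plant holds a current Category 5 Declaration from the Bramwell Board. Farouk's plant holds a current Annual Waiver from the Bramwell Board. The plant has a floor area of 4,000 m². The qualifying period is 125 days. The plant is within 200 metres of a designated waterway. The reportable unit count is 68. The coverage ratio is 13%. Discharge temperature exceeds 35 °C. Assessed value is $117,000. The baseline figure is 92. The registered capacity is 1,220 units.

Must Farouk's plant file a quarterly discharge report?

Yes — Farouk's plant must file a quarterly discharge report.

All of (a)'s requirements are met (average daily discharge volume is 1610 litres, below the 1730 litres limit; the baseline figure is 92, under the 110 limit). But applying paragraphs (f)–(g): (f) is triggered — the plant is within 200 m of a designated waterway. (g), which would lift (f), is not triggered — assessed value is $117,000, not below $111,000. So (a) is unavailable.
Exception (b) does not apply: discharge occurs on five days per week.
Exception (c) requires that the operator holds a current General Permit from the Bramwell Environment Agency; but no General Permit is held, so (c) is unavailable.
Exception (d): the facility's floor area is 4,000 m², under the 5,300 m² limit; the facility's operating hours per week are 78, under the 80 limit — every condition holds. Turning to paragraph (h): (h) is triggered — discharge temperature exceeds 35 °C. (d) is therefore removed.
All of (e)'s requirements are met (the registered capacity is 1,220 units, below the 1,230 units limit; a current Category 6 Waiver is held). But: (i) is engaged — a current Provisional Certificate is held. (j) is triggered (a current Annual Waiver is held), but is overridden by (k): (k) applies — the qualifying period is 125 days, less than the 140 days limit. (l) is engaged (a current Category B Approval is held), but is displaced by (m): (m) operates against (l): a current Schedule A Notice is held. (n), which would lift (m), is not triggered — the reportable unit count is 68, not below 55. So (e) is unavailable.
No exception is made out. Farouk's plant falls within the general rule.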